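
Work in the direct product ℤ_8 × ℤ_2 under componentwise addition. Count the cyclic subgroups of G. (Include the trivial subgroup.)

A cyclic subgroup of order d is generated by each of its φ(d) elements of order d, so the cyclic subgroups of order d number (#elements of order d)/φ(d).
Cyclic subgroups by order — order 1: 1; order 2: 3; order 4: 2; order 8: 2.
Total: 8.

8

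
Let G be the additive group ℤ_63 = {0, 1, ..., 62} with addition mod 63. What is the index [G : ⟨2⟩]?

1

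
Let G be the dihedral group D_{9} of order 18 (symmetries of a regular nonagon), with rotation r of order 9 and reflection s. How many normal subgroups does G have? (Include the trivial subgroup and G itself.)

4

G has 16 subgroups. Checking conjugation-invariance by order — order 1: 1/1 normal; order 2: 0/9 normal; order 3: 1/1 normal; order 6: 0/3 normal; order 9: 1/1 normal; order 18: 1/1 normal.
Total normal subgroups: 4.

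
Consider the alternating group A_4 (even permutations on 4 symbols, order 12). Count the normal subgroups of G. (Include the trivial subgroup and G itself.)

3

G has 10 subgroups. Checking conjugation-invariance by order — order 1: 1/1 normal; order 2: 0/3 normal; order 3: 0/4 normal; order 4: 1/1 normal; order 12: 1/1 normal.
Total normal subgroups: 3.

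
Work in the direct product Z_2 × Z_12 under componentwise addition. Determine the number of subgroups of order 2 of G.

3

|G| = 24 and 2 | 24, so subgroups of order 2 are possible by Lagrange.
The subgroups of order 2 are: {(0,0), (0,6)}; {(0,0), (1,0)}; {(0,0), (1,6)}.
So G has 3 subgroups of order 2.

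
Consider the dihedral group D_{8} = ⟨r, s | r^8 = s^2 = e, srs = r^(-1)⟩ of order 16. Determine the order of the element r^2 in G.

Computing powers of r^2: the smallest k with (r^2)^k = e is k = 4.

4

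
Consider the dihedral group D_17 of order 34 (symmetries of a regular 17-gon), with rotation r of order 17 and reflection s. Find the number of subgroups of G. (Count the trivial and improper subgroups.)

20

|G| = 34, so by Lagrange every subgroup order divides 34. Divisors: 1, 2, 17, 34.
Subgroups by order — order 1: 1; order 2: 17; order 17: 1; order 34: 1.
Total: 1 + 17 + 1 + 1 = 20.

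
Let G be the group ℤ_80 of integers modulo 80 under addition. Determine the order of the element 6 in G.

40

In ℤ_80, the order of an element a is n/gcd(a, n).
gcd(6, 80) = 2, so |⟨6⟩| = 80/2 = 40.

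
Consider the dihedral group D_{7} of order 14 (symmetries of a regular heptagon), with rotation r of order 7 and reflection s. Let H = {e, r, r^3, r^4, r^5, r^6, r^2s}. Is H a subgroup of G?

No

r^5 ∈ H but its inverse r^2 ∉ H, so H is not a subgroup.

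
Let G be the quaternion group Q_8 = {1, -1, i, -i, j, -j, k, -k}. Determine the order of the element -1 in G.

2

Computing powers of -1: the smallest k with (-1)^k = e is k = 2.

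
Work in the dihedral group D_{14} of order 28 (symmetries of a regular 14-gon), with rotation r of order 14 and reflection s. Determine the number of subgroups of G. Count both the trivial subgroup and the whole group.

|G| = 28, so by Lagrange every subgroup order divides 28. Divisors: 1, 2, 4, 7, 14, 28.
Subgroups by order — order 1: 1; order 2: 15; order 4: 7; order 7: 1; order 14: 3; order 28: 1.
Total: 1 + 15 + 7 + 1 + 3 + 1 = 28.

28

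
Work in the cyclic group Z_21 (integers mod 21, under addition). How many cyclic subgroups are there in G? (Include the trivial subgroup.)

A cyclic subgroup of order d is generated by each of its φ(d) elements of order d, so the cyclic subgroups of order d number (#elements of order d)/φ(d).
Cyclic subgroups by order — order 1: 1; order 3: 1; order 7: 1; order 21: 1.
Total: 4.

4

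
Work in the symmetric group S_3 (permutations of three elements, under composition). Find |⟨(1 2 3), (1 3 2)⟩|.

3

|⟨(1 2 3)⟩| = 3 and |⟨(1 3 2)⟩| = 3, so |H| is a multiple of lcm(3, 3) = 3 and divides |G| = 6.
Closing under the operation: H = {e, (1 2 3), (1 3 2)}, so |H| = 3.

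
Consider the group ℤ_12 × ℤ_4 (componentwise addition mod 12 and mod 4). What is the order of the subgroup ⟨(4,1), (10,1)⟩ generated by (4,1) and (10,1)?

24

|⟨(4,1)⟩| = 12 and |⟨(10,1)⟩| = 12, so |H| is a multiple of lcm(12, 12) = 12 and divides |G| = 48.
Closing under the operation: H = {(0,0), (0,1), (0,2), (0,3), (2,0), (2,1), (2,2), (2,3), (4,0), (4,1), (4,2), (4,3), (6,0), (6,1), (6,2), (6,3), (8,0), (8,1), (8,2), (8,3), (10,0), (10,1), (10,2), (10,3)}, so |H| = 24.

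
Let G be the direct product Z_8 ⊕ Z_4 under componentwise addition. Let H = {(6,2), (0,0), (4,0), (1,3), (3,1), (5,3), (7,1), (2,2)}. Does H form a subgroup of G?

|H| = 8 divides |G| = 32, consistent with Lagrange.
H contains the identity, every element's inverse is in H, and H is closed under +: it is a subgroup.
In fact H = ⟨(7,1)⟩.

Yes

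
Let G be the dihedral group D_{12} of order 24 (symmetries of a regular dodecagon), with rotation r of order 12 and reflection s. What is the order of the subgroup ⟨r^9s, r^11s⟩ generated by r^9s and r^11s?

|⟨r^9s⟩| = 2 and |⟨r^11s⟩| = 2, so |H| is a multiple of lcm(2, 2) = 2 and divides |G| = 24.
Closing under the operation: H = {e, r^2, r^4, r^6, r^8, r^10, rs, r^3s, r^5s, r^7s, r^9s, r^11s}, so |H| = 12.

12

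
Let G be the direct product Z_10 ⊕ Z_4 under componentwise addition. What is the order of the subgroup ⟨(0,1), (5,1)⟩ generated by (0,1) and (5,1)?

8

|⟨(0,1)⟩| = 4 and |⟨(5,1)⟩| = 4, so |H| is a multiple of lcm(4, 4) = 4 and divides |G| = 40.
Closing under the operation: H = {(0,0), (0,1), (0,2), (0,3), (5,0), (5,1), (5,2), (5,3)}, so |H| = 8.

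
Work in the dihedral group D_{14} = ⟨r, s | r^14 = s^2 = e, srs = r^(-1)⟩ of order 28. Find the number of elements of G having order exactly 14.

6

The elements of order 14 are: r, r^3, r^5, r^9, r^11, r^13.
That's 6.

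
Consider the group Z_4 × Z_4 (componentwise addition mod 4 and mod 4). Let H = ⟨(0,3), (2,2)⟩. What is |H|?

8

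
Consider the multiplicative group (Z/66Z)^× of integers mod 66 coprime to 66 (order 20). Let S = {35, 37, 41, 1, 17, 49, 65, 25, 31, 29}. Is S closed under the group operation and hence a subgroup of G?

|S| = 10 divides |G| = 20, consistent with Lagrange.
S contains the identity, every element's inverse is in S, and S is closed under ·: it is a subgroup.
In fact S = ⟨35⟩.

Yes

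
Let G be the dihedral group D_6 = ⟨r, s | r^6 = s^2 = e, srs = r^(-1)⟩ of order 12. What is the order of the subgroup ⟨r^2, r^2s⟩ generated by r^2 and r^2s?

|⟨r^2⟩| = 3 and |⟨r^2s⟩| = 2, so |H| is a multiple of lcm(3, 2) = 6 and divides |G| = 12.
Closing under the operation: H = {e, r^2, r^4, s, r^2s, r^4s}, so |H| = 6.

6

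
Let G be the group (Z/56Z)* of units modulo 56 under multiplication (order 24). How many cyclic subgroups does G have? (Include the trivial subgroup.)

Group the elements of G by the cyclic subgroup they generate; each cyclic subgroup of order d accounts for φ(d) elements.
Cyclic subgroups by order — order 1: 1; order 2: 7; order 3: 1; order 6: 7.
Total: 16.

16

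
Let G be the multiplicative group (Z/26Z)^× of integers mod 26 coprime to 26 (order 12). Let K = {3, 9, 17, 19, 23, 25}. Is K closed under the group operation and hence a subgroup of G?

The identity 1 ∉ K, so K is not a subgroup.

No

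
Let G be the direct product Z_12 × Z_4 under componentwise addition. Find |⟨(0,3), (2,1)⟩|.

24

|⟨(0,3)⟩| = 4 and |⟨(2,1)⟩| = 12, so |H| is a multiple of lcm(4, 12) = 12 and divides |G| = 48.
Closing under the operation: H = {(0,0), (0,1), (0,2), (0,3), (2,0), (2,1), (2,2), (2,3), (4,0), (4,1), (4,2), (4,3), (6,0), (6,1), (6,2), (6,3), (8,0), (8,1), (8,2), (8,3), (10,0), (10,1), (10,2), (10,3)}, so |H| = 24.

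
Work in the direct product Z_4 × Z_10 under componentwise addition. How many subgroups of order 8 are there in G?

|G| = 40 and 8 | 40, so subgroups of order 8 are possible by Lagrange.
The subgroups of order 8 are: {(0,0), (0,5), (1,0), (1,5), (2,0), (2,5), (3,0), (3,5)}.
So G has 1 subgroup of order 8.

1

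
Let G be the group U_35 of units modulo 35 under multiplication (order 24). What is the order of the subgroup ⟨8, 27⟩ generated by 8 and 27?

8

|⟨8⟩| = 4 and |⟨27⟩| = 4, so |H| is a multiple of lcm(4, 4) = 4 and divides |G| = 24.
Closing under the operation: H = {1, 6, 8, 13, 22, 27, 29, 34}, so |H| = 8.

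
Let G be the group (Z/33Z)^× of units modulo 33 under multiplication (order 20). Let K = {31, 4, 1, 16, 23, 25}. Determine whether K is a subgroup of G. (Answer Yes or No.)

No

|K| = 6 does not divide |G| = 20, so by Lagrange K is not a subgroup.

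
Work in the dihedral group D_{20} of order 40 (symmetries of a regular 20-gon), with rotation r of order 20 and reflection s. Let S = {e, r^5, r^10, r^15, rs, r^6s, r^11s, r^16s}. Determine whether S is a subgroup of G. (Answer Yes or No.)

|S| = 8 divides |G| = 40, consistent with Lagrange.
S contains the identity, every element's inverse is in S, and S is closed under ·: it is a subgroup.

Yes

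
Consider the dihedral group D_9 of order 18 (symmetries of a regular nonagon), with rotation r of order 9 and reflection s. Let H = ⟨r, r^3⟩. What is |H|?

|⟨r⟩| = 9 and |⟨r^3⟩| = 3, so |H| is a multiple of lcm(9, 3) = 9 and divides |G| = 18.
Closing under the operation: H = {e, r, r^2, r^3, r^4, r^5, r^6, r^7, r^8}, so |H| = 9.

9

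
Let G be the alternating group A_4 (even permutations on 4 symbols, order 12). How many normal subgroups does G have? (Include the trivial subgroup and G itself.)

G has 10 subgroups. Checking conjugation-invariance by order — order 1: 1/1 normal; order 2: 0/3 normal; order 3: 0/4 normal; order 4: 1/1 normal; order 12: 1/1 normal.
Total normal subgroups: 3.

3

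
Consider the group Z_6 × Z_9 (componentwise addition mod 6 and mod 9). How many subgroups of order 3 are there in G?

4

|G| = 54 and 3 | 54, so subgroups of order 3 are possible by Lagrange.
The subgroups of order 3 are: {(0,0), (0,3), (0,6)}; {(0,0), (2,0), (4,0)}; {(0,0), (2,3), (4,6)}; {(0,0), (2,6), (4,3)}.
So G has 4 subgroups of order 3.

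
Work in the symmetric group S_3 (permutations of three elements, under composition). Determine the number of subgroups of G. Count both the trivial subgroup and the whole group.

|G| = 6, so by Lagrange every subgroup order divides 6. Divisors: 1, 2, 3, 6.
Subgroups by order — order 1: 1; order 2: 3; order 3: 1; order 6: 1.
Total: 1 + 3 + 1 + 1 = 6.

6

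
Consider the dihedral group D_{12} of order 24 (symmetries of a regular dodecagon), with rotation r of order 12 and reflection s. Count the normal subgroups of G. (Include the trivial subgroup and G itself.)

G has 34 subgroups. Checking conjugation-invariance by order — order 1: 1/1 normal; order 2: 1/13 normal; order 3: 1/1 normal; order 4: 1/7 normal; order 6: 1/5 normal; order 8: 0/3 normal; order 12: 3/3 normal; order 24: 1/1 normal.
Total normal subgroups: 9.

9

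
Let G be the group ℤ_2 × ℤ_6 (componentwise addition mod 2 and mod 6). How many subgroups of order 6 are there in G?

|G| = 12 and 6 | 12, so subgroups of order 6 are possible by Lagrange.
The subgroups of order 6 are: {(0,0), (0,1), (0,2), (0,3), (0,4), (0,5)}; {(0,0), (0,2), (0,4), (1,0), (1,2), (1,4)}; {(0,0), (0,2), (0,4), (1,1), (1,3), (1,5)}.
So G has 3 subgroups of order 6.

3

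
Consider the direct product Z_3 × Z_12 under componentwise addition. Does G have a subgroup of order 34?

No

34 does not divide |G| = 36, so by Lagrange no subgroup of order 34 exists.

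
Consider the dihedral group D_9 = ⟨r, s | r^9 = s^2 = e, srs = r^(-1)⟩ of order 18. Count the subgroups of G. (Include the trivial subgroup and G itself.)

|G| = 18, so by Lagrange every subgroup order divides 18. Divisors: 1, 2, 3, 6, 9, 18.
Subgroups by order — order 1: 1; order 2: 9; order 3: 1; order 6: 3; order 9: 1; order 18: 1.
Total: 1 + 9 + 1 + 3 + 1 + 1 = 16.

16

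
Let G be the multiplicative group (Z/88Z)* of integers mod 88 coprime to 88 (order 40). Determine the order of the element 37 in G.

Compute successive powers of 37 mod 88: 37, 49, 53, 25, 45, 81, 5, 9, …; 37^10 ≡ 1 (mod 88).
So |⟨37⟩| = 10.

10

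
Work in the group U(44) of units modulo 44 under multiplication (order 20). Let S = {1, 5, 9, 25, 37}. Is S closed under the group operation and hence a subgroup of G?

Yes

|S| = 5 divides |G| = 20, consistent with Lagrange.
S contains the identity, every element's inverse is in S, and S is closed under ·: it is a subgroup.
In fact S = ⟨5⟩.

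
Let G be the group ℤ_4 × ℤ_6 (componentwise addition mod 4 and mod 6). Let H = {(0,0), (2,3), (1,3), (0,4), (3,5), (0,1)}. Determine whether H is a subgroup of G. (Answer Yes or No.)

No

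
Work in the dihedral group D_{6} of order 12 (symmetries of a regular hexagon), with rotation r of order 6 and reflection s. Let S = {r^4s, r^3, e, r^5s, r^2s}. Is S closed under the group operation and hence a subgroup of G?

No

|S| = 5 does not divide |G| = 12, so by Lagrange S is not a subgroup.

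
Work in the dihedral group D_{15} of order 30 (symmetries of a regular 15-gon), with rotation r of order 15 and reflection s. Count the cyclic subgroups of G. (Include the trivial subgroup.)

19

Each element a generates a cyclic subgroup ⟨a⟩; distinct elements may generate the same one (a cyclic group of order d has φ(d) generators).
Cyclic subgroups by order — order 1: 1; order 2: 15; order 3: 1; order 5: 1; order 15: 1.
Total: 19.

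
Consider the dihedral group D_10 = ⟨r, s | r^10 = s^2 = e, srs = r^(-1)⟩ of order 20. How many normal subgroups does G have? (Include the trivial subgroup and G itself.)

7

G has 22 subgroups. Checking conjugation-invariance by order — order 1: 1/1 normal; order 2: 1/11 normal; order 4: 0/5 normal; order 5: 1/1 normal; order 10: 3/3 normal; order 20: 1/1 normal.
Total normal subgroups: 7.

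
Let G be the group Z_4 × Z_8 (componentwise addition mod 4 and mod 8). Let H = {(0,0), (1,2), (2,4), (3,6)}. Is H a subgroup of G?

|H| = 4 divides |G| = 32, consistent with Lagrange.
H contains the identity, every element's inverse is in H, and H is closed under +: it is a subgroup.
In fact H = ⟨(1,2)⟩.

Yes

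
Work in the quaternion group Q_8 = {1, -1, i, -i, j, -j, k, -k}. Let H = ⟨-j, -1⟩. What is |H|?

4

|⟨-j⟩| = 4 and |⟨-1⟩| = 2, so |H| is a multiple of lcm(4, 2) = 4 and divides |G| = 8.
Closing under the operation: H = {1, -1, j, -j}, so |H| = 4.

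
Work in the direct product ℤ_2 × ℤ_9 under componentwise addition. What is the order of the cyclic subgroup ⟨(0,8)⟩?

9

The order of (0,8) in Z_2 × Z_9 is lcm(ord(0) in Z_2, ord(8) in Z_9).
ord(0) = 1 and ord(8) = 9, so |⟨(0,8)⟩| = lcm(1, 9) = 9.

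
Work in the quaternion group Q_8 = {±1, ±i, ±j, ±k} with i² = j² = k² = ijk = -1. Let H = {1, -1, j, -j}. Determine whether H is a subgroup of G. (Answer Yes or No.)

|H| = 4 divides |G| = 8, consistent with Lagrange.
H contains the identity, every element's inverse is in H, and H is closed under ·: it is a subgroup.
In fact H = ⟨j⟩.

Yes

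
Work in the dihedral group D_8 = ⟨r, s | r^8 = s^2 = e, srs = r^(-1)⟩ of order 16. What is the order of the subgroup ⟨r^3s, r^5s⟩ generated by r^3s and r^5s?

8

|⟨r^3s⟩| = 2 and |⟨r^5s⟩| = 2, so |H| is a multiple of lcm(2, 2) = 2 and divides |G| = 16.
Closing under the operation: H = {e, r^2, r^4, r^6, rs, r^3s, r^5s, r^7s}, so |H| = 8.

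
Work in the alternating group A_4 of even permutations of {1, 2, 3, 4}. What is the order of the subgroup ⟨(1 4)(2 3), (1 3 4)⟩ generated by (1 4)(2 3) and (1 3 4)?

|⟨(1 4)(2 3)⟩| = 2 and |⟨(1 3 4)⟩| = 3, so |H| is a multiple of lcm(2, 3) = 6 and divides |G| = 12.
Closing {(1 4)(2 3), (1 3 4)} under the group operation gives all of G, so |H| = 12.

12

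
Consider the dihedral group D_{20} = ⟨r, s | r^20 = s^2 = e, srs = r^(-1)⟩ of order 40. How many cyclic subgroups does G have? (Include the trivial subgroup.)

26

A cyclic subgroup of order d is generated by each of its φ(d) elements of order d, so the cyclic subgroups of order d number (#elements of order d)/φ(d).
Cyclic subgroups by order — order 1: 1; order 2: 21; order 4: 1; order 5: 1; order 10: 1; order 20: 1.
Total: 26.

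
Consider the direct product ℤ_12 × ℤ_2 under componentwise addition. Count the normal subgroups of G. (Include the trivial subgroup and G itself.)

16

G is abelian, so every subgroup is normal.
G has 16 subgroups in total, hence 16 normal subgroups.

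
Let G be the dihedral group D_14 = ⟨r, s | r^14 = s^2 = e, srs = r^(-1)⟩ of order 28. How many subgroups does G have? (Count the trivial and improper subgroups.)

|G| = 28, so by Lagrange every subgroup order divides 28. Divisors: 1, 2, 4, 7, 14, 28.
Subgroups by order — order 1: 1; order 2: 15; order 4: 7; order 7: 1; order 14: 3; order 28: 1.
Total: 1 + 15 + 7 + 1 + 3 + 1 = 28.

28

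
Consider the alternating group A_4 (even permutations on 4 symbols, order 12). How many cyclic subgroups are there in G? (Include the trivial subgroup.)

8

Group the elements of G by the cyclic subgroup they generate; each cyclic subgroup of order d accounts for φ(d) elements.
Cyclic subgroups by order — order 1: 1; order 2: 3; order 3: 4.
Total: 8.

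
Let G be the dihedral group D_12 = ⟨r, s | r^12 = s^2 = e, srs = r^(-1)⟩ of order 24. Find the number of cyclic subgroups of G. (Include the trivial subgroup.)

18

Each element a generates a cyclic subgroup ⟨a⟩; distinct elements may generate the same one (a cyclic group of order d has φ(d) generators).
Cyclic subgroups by order — order 1: 1; order 2: 13; order 3: 1; order 4: 1; order 6: 1; order 12: 1.
Total: 18.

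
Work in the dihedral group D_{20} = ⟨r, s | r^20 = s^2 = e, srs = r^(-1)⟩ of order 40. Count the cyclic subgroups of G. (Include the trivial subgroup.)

A cyclic subgroup of order d is generated by each of its φ(d) elements of order d, so the cyclic subgroups of order d number (#elements of order d)/φ(d).
Cyclic subgroups by order — order 1: 1; order 2: 21; order 4: 1; order 5: 1; order 10: 1; order 20: 1.
Total: 26.

26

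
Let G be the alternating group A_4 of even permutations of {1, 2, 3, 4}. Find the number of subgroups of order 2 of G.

3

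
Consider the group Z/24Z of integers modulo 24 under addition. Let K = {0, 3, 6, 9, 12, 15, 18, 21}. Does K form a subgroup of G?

Yes

|K| = 8 divides |G| = 24, consistent with Lagrange.
K contains the identity, every element's inverse is in K, and K is closed under +: it is a subgroup.
In fact K = ⟨3⟩.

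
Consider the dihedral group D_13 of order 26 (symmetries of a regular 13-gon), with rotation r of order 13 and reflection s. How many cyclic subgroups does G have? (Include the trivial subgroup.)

15

Group the elements of G by the cyclic subgroup they generate; each cyclic subgroup of order d accounts for φ(d) elements.
Cyclic subgroups by order — order 1: 1; order 2: 13; order 13: 1.
Total: 15.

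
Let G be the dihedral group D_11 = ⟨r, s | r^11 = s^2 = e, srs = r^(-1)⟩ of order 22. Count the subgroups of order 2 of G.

11

|G| = 22 and 2 | 22, so subgroups of order 2 are possible by Lagrange.
The subgroups of order 2 are: {e, r^10s}; {e, r^2s}; {e, r^3s}; {e, r^4s}; … (11 in all).
So G has 11 subgroups of order 2.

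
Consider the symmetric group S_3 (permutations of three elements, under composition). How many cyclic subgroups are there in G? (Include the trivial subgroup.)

5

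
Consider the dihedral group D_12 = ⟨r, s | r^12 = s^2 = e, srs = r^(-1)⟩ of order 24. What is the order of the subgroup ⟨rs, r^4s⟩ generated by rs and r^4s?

|⟨rs⟩| = 2 and |⟨r^4s⟩| = 2, so |H| is a multiple of lcm(2, 2) = 2 and divides |G| = 24.
Closing under the operation: H = {e, r^3, r^6, r^9, rs, r^4s, r^7s, r^10s}, so |H| = 8.

8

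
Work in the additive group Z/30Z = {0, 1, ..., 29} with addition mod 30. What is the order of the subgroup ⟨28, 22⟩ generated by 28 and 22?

15

|⟨28⟩| = 15 and |⟨22⟩| = 15, so |H| is a multiple of lcm(15, 15) = 15 and divides |G| = 30.
Closing under the operation: H = {0, 2, 4, 6, 8, 10, 12, 14, 16, 18, 20, 22, 24, 26, 28}, so |H| = 15.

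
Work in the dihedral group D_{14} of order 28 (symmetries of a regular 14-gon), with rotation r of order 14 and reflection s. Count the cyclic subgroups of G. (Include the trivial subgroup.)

Each element a generates a cyclic subgroup ⟨a⟩; distinct elements may generate the same one (a cyclic group of order d has φ(d) generators).
Cyclic subgroups by order — order 1: 1; order 2: 15; order 7: 1; order 14: 1.
Total: 18.

18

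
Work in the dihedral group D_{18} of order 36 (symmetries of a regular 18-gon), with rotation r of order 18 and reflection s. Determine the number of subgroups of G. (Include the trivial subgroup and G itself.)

|G| = 36, so by Lagrange every subgroup order divides 36. Divisors: 1, 2, 3, 4, 6, 9, 12, 18, 36.
Subgroups by order — order 1: 1; order 2: 19; order 3: 1; order 4: 9; order 6: 7; order 9: 1; order 12: 3; order 18: 3; order 36: 1.
Total: 1 + 19 + 1 + 9 + 7 + 1 + 3 + 3 + 1 = 45.

45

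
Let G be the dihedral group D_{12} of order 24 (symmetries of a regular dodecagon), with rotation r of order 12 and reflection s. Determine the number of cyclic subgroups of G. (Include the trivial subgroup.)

Group the elements of G by the cyclic subgroup they generate; each cyclic subgroup of order d accounts for φ(d) elements.
Cyclic subgroups by order — order 1: 1; order 2: 13; order 3: 1; order 4: 1; order 6: 1; order 12: 1.
Total: 18.

18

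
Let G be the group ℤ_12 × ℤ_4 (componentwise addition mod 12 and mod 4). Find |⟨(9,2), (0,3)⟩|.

16

|⟨(9,2)⟩| = 4 and |⟨(0,3)⟩| = 4, so |H| is a multiple of lcm(4, 4) = 4 and divides |G| = 48.
Closing under the operation: H = {(0,0), (0,1), (0,2), (0,3), (3,0), (3,1), (3,2), (3,3), (6,0), (6,1), (6,2), (6,3), (9,0), (9,1), (9,2), (9,3)}, so |H| = 16.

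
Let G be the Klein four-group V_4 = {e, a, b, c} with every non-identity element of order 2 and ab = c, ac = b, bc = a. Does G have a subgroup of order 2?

2 | 4. A subgroup of order 2 is {e, a}.

Yes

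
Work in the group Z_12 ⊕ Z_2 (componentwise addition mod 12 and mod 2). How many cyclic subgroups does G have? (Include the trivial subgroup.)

A cyclic subgroup of order d is generated by each of its φ(d) elements of order d, so the cyclic subgroups of order d number (#elements of order d)/φ(d).
Cyclic subgroups by order — order 1: 1; order 2: 3; order 3: 1; order 4: 2; order 6: 3; order 12: 2.
Total: 12.

12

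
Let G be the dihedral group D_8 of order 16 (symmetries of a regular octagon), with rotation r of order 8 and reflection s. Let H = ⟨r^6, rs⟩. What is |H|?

|⟨r^6⟩| = 4 and |⟨rs⟩| = 2, so |H| is a multiple of lcm(4, 2) = 4 and divides |G| = 16.
Closing under the operation: H = {e, r^2, r^4, r^6, rs, r^3s, r^5s, r^7s}, so |H| = 8.

8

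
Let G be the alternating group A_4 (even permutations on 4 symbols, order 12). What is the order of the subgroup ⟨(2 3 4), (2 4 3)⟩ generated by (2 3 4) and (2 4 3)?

3

|⟨(2 3 4)⟩| = 3 and |⟨(2 4 3)⟩| = 3, so |H| is a multiple of lcm(3, 3) = 3 and divides |G| = 12.
Closing under the operation: H = {e, (2 3 4), (2 4 3)}, so |H| = 3.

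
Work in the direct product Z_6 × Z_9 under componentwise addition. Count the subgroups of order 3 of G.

|G| = 54 and 3 | 54, so subgroups of order 3 are possible by Lagrange.
The subgroups of order 3 are: {(0,0), (0,3), (0,6)}; {(0,0), (2,0), (4,0)}; {(0,0), (2,3), (4,6)}; {(0,0), (2,6), (4,3)}.
So G has 4 subgroups of order 3.

4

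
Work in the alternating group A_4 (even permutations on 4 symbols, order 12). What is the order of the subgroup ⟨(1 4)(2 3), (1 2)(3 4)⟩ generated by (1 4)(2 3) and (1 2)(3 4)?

4

|⟨(1 4)(2 3)⟩| = 2 and |⟨(1 2)(3 4)⟩| = 2, so |H| is a multiple of lcm(2, 2) = 2 and divides |G| = 12.
Closing under the operation: H = {e, (1 2)(3 4), (1 3)(2 4), (1 4)(2 3)}, so |H| = 4.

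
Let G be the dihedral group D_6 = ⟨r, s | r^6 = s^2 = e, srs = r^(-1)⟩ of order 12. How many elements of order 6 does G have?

The elements of order 6 are: r, r^5.
That's 2.

2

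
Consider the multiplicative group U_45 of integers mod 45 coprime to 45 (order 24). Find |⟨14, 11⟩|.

|⟨14⟩| = 6 and |⟨11⟩| = 6, so |H| is a multiple of lcm(6, 6) = 6 and divides |G| = 24.
Closing under the operation: H = {1, 4, 11, 14, 16, 19, 26, 29, 31, 34, 41, 44}, so |H| = 12.

12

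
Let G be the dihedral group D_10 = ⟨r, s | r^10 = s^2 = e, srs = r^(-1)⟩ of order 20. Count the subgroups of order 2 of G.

|G| = 20 and 2 | 20, so subgroups of order 2 are possible by Lagrange.
The subgroups of order 2 are: {e, r^2s}; {e, r^3s}; {e, r^4s}; {e, r^5}; … (11 in all).
So G has 11 subgroups of order 2.

11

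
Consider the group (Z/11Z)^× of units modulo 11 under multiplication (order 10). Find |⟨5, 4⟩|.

|⟨5⟩| = 5 and |⟨4⟩| = 5, so |H| is a multiple of lcm(5, 5) = 5 and divides |G| = 10.
Closing under the operation: H = {1, 3, 4, 5, 9}, so |H| = 5.

5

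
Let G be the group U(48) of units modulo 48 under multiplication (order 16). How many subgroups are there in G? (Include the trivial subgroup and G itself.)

27

|G| = 16, so by Lagrange every subgroup order divides 16. Divisors: 1, 2, 4, 8, 16.
Subgroups by order — order 1: 1; order 2: 7; order 4: 11; order 8: 7; order 16: 1.
Total: 1 + 7 + 11 + 7 + 1 = 27.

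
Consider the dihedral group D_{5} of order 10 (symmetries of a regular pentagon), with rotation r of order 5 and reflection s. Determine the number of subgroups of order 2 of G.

|G| = 10 and 2 | 10, so subgroups of order 2 are possible by Lagrange.
The subgroups of order 2 are: {e, r^2s}; {e, r^3s}; {e, r^4s}; {e, rs}; … (5 in all).
So G has 5 subgroups of order 2.

5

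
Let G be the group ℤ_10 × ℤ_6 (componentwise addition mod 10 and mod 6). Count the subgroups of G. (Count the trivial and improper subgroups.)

20

|G| = 60, so by Lagrange every subgroup order divides 60. Divisors: 1, 2, 3, 4, 5, 6, 10, 12, 15, 20, 30, 60.
Subgroups by order — order 1: 1; order 2: 3; order 3: 1; order 4: 1; order 5: 1; order 6: 3; order 10: 3; order 12: 1; order 15: 1; order 20: 1; order 30: 3; order 60: 1.
Total: 1 + 3 + 1 + 1 + 1 + 3 + 3 + 1 + 1 + 1 + 3 + 1 = 20.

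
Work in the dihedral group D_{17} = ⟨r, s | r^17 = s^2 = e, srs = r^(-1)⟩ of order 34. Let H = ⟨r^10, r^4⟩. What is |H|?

17

|⟨r^10⟩| = 17 and |⟨r^4⟩| = 17, so |H| is a multiple of lcm(17, 17) = 17 and divides |G| = 34.
Closing under the operation: H = {e, r, r^2, r^3, r^4, r^5, r^6, r^7, r^8, r^9, r^10, r^11, r^12, r^13, r^14, r^15, r^16}, so |H| = 17.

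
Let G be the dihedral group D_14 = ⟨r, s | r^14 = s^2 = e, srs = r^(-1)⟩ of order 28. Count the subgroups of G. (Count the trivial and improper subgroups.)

|G| = 28, so by Lagrange every subgroup order divides 28. Divisors: 1, 2, 4, 7, 14, 28.
Subgroups by order — order 1: 1; order 2: 15; order 4: 7; order 7: 1; order 14: 3; order 28: 1.
Total: 1 + 15 + 7 + 1 + 3 + 1 = 28.

28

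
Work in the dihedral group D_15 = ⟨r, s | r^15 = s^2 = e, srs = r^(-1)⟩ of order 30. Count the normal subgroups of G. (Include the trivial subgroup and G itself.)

G has 28 subgroups. Checking conjugation-invariance by order — order 1: 1/1 normal; order 2: 0/15 normal; order 3: 1/1 normal; order 5: 1/1 normal; order 6: 0/5 normal; order 10: 0/3 normal; order 15: 1/1 normal; order 30: 1/1 normal.
Total normal subgroups: 5.

5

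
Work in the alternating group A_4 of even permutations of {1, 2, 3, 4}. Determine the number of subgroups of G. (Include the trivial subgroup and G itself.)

|G| = 12, so by Lagrange every subgroup order divides 12. Divisors: 1, 2, 3, 4, 6, 12.
Subgroups by order — order 1: 1; order 2: 3; order 3: 4; order 4: 1; order 6: 0; order 12: 1.
Total: 1 + 3 + 4 + 1 + 0 + 1 = 10.

10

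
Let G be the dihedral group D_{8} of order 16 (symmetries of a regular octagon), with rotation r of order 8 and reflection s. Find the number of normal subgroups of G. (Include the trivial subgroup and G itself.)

G has 19 subgroups. Checking conjugation-invariance by order — order 1: 1/1 normal; order 2: 1/9 normal; order 4: 1/5 normal; order 8: 3/3 normal; order 16: 1/1 normal.
Total normal subgroups: 7.

7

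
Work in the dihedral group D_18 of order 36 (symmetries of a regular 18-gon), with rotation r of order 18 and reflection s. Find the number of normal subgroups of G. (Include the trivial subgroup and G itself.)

G has 45 subgroups. Checking conjugation-invariance by order — order 1: 1/1 normal; order 2: 1/19 normal; order 3: 1/1 normal; order 4: 0/9 normal; order 6: 1/7 normal; order 9: 1/1 normal; order 12: 0/3 normal; order 18: 3/3 normal; order 36: 1/1 normal.
Total normal subgroups: 9.

9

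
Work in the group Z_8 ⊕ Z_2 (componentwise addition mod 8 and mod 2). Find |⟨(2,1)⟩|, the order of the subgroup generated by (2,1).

4

The order of (2,1) in Z_8 × Z_2 is lcm(ord(2) in Z_8, ord(1) in Z_2).
ord(2) = 4 and ord(1) = 2, so |⟨(2,1)⟩| = lcm(4, 2) = 4.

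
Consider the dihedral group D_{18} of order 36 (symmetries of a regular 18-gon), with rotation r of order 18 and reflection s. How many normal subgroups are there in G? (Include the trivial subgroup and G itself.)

G has 45 subgroups. Checking conjugation-invariance by order — order 1: 1/1 normal; order 2: 1/19 normal; order 3: 1/1 normal; order 4: 0/9 normal; order 6: 1/7 normal; order 9: 1/1 normal; order 12: 0/3 normal; order 18: 3/3 normal; order 36: 1/1 normal.
Total normal subgroups: 9.

9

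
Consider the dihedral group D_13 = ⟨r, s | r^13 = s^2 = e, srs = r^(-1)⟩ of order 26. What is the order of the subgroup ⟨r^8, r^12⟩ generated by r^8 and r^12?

13

|⟨r^8⟩| = 13 and |⟨r^12⟩| = 13, so |H| is a multiple of lcm(13, 13) = 13 and divides |G| = 26.
Closing under the operation: H = {e, r, r^2, r^3, r^4, r^5, r^6, r^7, r^8, r^9, r^10, r^11, r^12}, so |H| = 13.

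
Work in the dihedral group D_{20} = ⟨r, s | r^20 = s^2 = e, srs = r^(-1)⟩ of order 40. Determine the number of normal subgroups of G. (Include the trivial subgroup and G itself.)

G has 48 subgroups. Checking conjugation-invariance by order — order 1: 1/1 normal; order 2: 1/21 normal; order 4: 1/11 normal; order 5: 1/1 normal; order 8: 0/5 normal; order 10: 1/5 normal; order 20: 3/3 normal; order 40: 1/1 normal.
Total normal subgroups: 9.

9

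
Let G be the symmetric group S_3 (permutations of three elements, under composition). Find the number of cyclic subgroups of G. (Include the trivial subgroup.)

5

Each element a generates a cyclic subgroup ⟨a⟩; distinct elements may generate the same one (a cyclic group of order d has φ(d) generators).
Cyclic subgroups by order — order 1: 1; order 2: 3; order 3: 1.
Total: 5.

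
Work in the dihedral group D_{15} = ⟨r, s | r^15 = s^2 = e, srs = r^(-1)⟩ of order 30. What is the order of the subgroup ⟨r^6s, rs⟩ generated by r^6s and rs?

|⟨r^6s⟩| = 2 and |⟨rs⟩| = 2, so |H| is a multiple of lcm(2, 2) = 2 and divides |G| = 30.
Closing under the operation: H = {e, r^5, r^10, rs, r^6s, r^11s}, so |H| = 6.

6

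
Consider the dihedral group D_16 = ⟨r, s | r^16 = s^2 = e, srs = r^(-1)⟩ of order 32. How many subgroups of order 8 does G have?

|G| = 32 and 8 | 32, so subgroups of order 8 are possible by Lagrange.
The subgroups of order 8 are: {e, r^2, r^4, r^6, r^8, r^10, r^12, r^14}; {e, r^4, r^8, r^12, r^2s, r^6s, r^10s, r^14s}; {e, r^4, r^8, r^12, r^3s, r^7s, r^11s, r^15s}; {e, r^4, r^8, r^12, s, r^4s, r^8s, r^12s}; … (5 in all).
So G has 5 subgroups of order 8.

5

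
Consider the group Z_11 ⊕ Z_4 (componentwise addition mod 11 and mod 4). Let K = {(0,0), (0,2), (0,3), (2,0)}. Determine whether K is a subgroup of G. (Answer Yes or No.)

No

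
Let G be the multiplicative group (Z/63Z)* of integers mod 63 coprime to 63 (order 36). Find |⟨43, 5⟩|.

|⟨43⟩| = 3 and |⟨5⟩| = 6, so |H| is a multiple of lcm(3, 6) = 6 and divides |G| = 36.
Closing under the operation: H = {1, 4, 5, 16, 17, 20, 22, 25, 26, 37, 38, 41, 43, 46, 47, 58, 59, 62}, so |H| = 18.

18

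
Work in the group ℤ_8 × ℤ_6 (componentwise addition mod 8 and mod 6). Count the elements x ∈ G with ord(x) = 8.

8

An element (a,b) has order lcm(ord(a), ord(b)); count pairs with lcm equal to 8.
Enumerating gives 8 such elements.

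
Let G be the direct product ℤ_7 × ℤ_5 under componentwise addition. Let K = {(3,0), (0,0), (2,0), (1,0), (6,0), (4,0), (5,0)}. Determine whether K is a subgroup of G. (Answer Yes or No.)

Yes

|K| = 7 divides |G| = 35, consistent with Lagrange.
K contains the identity, every element's inverse is in K, and K is closed under +: it is a subgroup.
In fact K = ⟨(4,0)⟩.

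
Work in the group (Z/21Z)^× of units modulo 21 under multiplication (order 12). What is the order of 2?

Compute successive powers of 2 mod 21: 2, 4, 8, 16, 11, 1; 2^6 ≡ 1 (mod 21).
So |⟨2⟩| = 6.

6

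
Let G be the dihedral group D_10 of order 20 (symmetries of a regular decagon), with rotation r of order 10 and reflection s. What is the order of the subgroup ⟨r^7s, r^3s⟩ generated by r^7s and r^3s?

|⟨r^7s⟩| = 2 and |⟨r^3s⟩| = 2, so |H| is a multiple of lcm(2, 2) = 2 and divides |G| = 20.
Closing under the operation: H = {e, r^2, r^4, r^6, r^8, rs, r^3s, r^5s, r^7s, r^9s}, so |H| = 10.

10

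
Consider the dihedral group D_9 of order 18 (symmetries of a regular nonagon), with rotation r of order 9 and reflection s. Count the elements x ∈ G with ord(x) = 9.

The elements of order 9 are: r, r^2, r^4, r^5, r^7, r^8.
That's 6.

6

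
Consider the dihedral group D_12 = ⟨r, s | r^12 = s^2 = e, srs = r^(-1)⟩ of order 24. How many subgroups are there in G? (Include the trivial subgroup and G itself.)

|G| = 24, so by Lagrange every subgroup order divides 24. Divisors: 1, 2, 3, 4, 6, 8, 12, 24.
Subgroups by order — order 1: 1; order 2: 13; order 3: 1; order 4: 7; order 6: 5; order 8: 3; order 12: 3; order 24: 1.
Total: 1 + 13 + 1 + 7 + 5 + 3 + 3 + 1 = 34.

34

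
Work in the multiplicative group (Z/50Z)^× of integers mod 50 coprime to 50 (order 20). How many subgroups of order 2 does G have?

|G| = 20 and 2 | 20, so subgroups of order 2 are possible by Lagrange.
The subgroups of order 2 are: {1, 49}.
So G has 1 subgroup of order 2.

1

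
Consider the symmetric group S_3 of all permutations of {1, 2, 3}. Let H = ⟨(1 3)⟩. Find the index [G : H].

3

|⟨(1 3)⟩| = 2 and |G| = 6.
By Lagrange, [G : H] = |G|/|H| = 6/2 = 3.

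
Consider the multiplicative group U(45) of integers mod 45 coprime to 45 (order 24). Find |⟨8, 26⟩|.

8

|⟨8⟩| = 4 and |⟨26⟩| = 2, so |H| is a multiple of lcm(4, 2) = 4 and divides |G| = 24.
Closing under the operation: H = {1, 8, 17, 19, 26, 28, 37, 44}, so |H| = 8.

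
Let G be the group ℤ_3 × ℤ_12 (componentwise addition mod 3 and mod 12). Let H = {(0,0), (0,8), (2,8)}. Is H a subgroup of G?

(0,8) ∈ H but its inverse (0,4) ∉ H, so H is not a subgroup.

No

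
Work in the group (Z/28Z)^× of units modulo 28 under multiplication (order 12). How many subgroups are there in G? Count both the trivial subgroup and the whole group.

10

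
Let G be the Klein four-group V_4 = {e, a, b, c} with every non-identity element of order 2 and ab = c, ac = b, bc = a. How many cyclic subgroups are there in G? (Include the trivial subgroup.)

Each element a generates a cyclic subgroup ⟨a⟩; distinct elements may generate the same one (a cyclic group of order d has φ(d) generators).
Cyclic subgroups by order — order 1: 1; order 2: 3.
Total: 4.

4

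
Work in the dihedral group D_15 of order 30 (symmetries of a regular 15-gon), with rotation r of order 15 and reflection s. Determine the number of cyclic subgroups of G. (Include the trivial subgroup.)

Group the elements of G by the cyclic subgroup they generate; each cyclic subgroup of order d accounts for φ(d) elements.
Cyclic subgroups by order — order 1: 1; order 2: 15; order 3: 1; order 5: 1; order 15: 1.
Total: 19.

19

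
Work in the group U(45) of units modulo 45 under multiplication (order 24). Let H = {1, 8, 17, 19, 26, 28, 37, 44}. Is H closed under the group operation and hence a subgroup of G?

|H| = 8 divides |G| = 24, consistent with Lagrange.
H contains the identity, every element's inverse is in H, and H is closed under ·: it is a subgroup.

Yes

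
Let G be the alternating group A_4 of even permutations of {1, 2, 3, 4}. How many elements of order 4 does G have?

0

No element of G has order 4 (even though 4 | 12).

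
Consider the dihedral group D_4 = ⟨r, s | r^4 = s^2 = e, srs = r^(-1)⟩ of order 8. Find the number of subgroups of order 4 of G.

3

|G| = 8 and 4 | 8, so subgroups of order 4 are possible by Lagrange.
The subgroups of order 4 are: {e, r, r^2, r^3}; {e, r^2, s, r^2s}; {e, r^2, rs, r^3s}.
So G has 3 subgroups of order 4.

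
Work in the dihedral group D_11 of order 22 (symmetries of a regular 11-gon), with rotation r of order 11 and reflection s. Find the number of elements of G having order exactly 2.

11

Enumerating element orders in G gives 11 elements of order 2.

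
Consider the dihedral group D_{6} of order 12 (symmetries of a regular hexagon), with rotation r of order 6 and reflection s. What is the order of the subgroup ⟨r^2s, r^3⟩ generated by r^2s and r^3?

4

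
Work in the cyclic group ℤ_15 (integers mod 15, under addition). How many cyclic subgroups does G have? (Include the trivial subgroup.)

Group the elements of G by the cyclic subgroup they generate; each cyclic subgroup of order d accounts for φ(d) elements.
Cyclic subgroups by order — order 1: 1; order 3: 1; order 5: 1; order 15: 1.
Total: 4.

4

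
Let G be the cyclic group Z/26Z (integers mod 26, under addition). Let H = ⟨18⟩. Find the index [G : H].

2

|⟨18⟩| = 13 and |G| = 26.
By Lagrange, [G : H] = |G|/|H| = 26/13 = 2.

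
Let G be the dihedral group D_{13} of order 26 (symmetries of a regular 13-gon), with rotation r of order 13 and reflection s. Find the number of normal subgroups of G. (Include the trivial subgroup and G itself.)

G has 16 subgroups. Checking conjugation-invariance by order — order 1: 1/1 normal; order 2: 0/13 normal; order 13: 1/1 normal; order 26: 1/1 normal.
Total normal subgroups: 3.

3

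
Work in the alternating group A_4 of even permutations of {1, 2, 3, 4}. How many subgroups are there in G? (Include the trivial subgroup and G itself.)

10

|G| = 12, so by Lagrange every subgroup order divides 12. Divisors: 1, 2, 3, 4, 6, 12.
Subgroups by order — order 1: 1; order 2: 3; order 3: 4; order 4: 1; order 6: 0; order 12: 1.
Total: 1 + 3 + 4 + 1 + 0 + 1 = 10.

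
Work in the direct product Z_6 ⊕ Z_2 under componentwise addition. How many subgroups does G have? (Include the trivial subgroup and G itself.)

10

|G| = 12, so by Lagrange every subgroup order divides 12. Divisors: 1, 2, 3, 4, 6, 12.
Subgroups by order — order 1: 1; order 2: 3; order 3: 1; order 4: 1; order 6: 3; order 12: 1.
Total: 1 + 3 + 1 + 1 + 3 + 1 = 10.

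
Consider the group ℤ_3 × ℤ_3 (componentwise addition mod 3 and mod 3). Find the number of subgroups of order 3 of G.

|G| = 9 and 3 | 9, so subgroups of order 3 are possible by Lagrange.
The subgroups of order 3 are: {(0,0), (0,1), (0,2)}; {(0,0), (1,0), (2,0)}; {(0,0), (1,1), (2,2)}; {(0,0), (1,2), (2,1)}.
So G has 4 subgroups of order 3.

4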